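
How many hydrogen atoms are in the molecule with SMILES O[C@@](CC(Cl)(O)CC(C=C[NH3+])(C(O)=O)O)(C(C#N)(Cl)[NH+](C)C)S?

Hydrogens are implicit in SMILES; fill each atom to its normal valence:
  6 × C: no H
  4 × O: 1 H each → 4
  2 × C: 3 H each → 6
  2 × C: 2 H each → 4
  2 × C: 1 H each → 2
  2 × Cl: no H
  1 × N (charge +1): 3 H
  1 × N (charge +1): 1 H
  1 × N: no H
  1 × O: no H
  1 × S: 1 H
  Total hydrogens = 21.

21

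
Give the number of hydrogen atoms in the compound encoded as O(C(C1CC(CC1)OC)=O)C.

Hydrogens are implicit in SMILES; fill each atom to its normal valence:
  3 × C: 2 H each → 6
  3 × O: no H
  2 × C: 3 H each → 6
  2 × C: 1 H each → 2
  1 × C: no H
  Total hydrogens = 14.

14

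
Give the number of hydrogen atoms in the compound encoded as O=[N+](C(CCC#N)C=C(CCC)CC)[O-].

18

Hydrogens are implicit in SMILES; fill each atom to its normal valence:
  5 × C: 2 H each → 10
  2 × C: 3 H each → 6
  2 × C: 1 H each → 2
  2 × C: no H
  1 × N (charge +1): no H
  1 × N: no H
  1 × O: no H
  1 × O (charge -1): no H
  Total hydrogens = 18.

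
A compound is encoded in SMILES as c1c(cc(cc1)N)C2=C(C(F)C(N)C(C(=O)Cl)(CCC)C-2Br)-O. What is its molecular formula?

Heavy atoms from the SMILES: 1 Br, 16 C, 1 Cl, 1 F, 2 N, 2 O.
Implicit hydrogens by atom environment:
  4 × C (aromatic): 1 H each → 4
  4 × C: no H
  3 × C: 1 H each → 3
  2 × C: 2 H each → 4
  2 × C (aromatic): no H
  2 × N: 2 H each → 4
  1 × Br: no H
  1 × C: 3 H
  1 × Cl: no H
  1 × F: no H
  1 × O: 1 H
  1 × O: no H
  Total hydrogens = 19.
Molecular formula: C16H19BrClFN2O2

C16H19BrClFN2O2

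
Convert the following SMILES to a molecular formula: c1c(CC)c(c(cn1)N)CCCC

C11H18N2

Heavy atoms from the SMILES: 11 C, 2 N.
Implicit hydrogens by atom environment:
  4 × C: 2 H each → 8
  3 × C (aromatic): no H
  2 × C: 3 H each → 6
  2 × C (aromatic): 1 H each → 2
  1 × N: 2 H
  1 × N (aromatic): no H
  Total hydrogens = 18.
Molecular formula: C11H18N2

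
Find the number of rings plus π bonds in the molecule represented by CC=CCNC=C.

Molecular formula from the SMILES: C6H11N.
DoU = (2C + 2 + N − H − X)/2 = (2·6 + 2 + 1 − 11 − 0)/2 = 4/2 = 2.
(Structurally: 0 ring(s) + 2 π bond(s) = 2.)

2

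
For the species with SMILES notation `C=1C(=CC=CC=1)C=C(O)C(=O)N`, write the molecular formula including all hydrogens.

C9H9NO2

Heavy atoms from the SMILES: 9 C, 1 N, 2 O.
Implicit hydrogens by atom environment:
  5 × C (aromatic): 1 H each → 5
  2 × C: no H
  1 × C: 1 H
  1 × C (aromatic): no H
  1 × N: 2 H
  1 × O: 1 H
  1 × O: no H
  Total hydrogens = 9.
Molecular formula: C9H9NO2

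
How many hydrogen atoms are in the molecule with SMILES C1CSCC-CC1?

12

Hydrogens are implicit in SMILES; fill each atom to its normal valence:
  6 × C: 2 H each → 12
  1 × S: no H
  Total hydrogens = 12.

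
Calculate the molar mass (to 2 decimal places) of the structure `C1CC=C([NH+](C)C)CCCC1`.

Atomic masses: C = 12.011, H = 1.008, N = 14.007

154.28

Molecular formula: C10H20N+.
M = 10×12.011 + 20×1.008 + 1×14.007 = 154.28 g/mol.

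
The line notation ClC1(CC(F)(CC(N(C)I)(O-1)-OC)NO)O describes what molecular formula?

C7H13ClFIN2O4

Heavy atoms from the SMILES: 7 C, 1 Cl, 1 F, 1 I, 2 N, 4 O.
Implicit hydrogens by atom environment:
  3 × C: no H
  2 × C: 3 H each → 6
  2 × C: 2 H each → 4
  2 × O: 1 H each → 2
  2 × O: no H
  1 × Cl: no H
  1 × F: no H
  1 × I: no H
  1 × N: 1 H
  1 × N: no H
  Total hydrogens = 13.
Molecular formula: C7H13ClFIN2O4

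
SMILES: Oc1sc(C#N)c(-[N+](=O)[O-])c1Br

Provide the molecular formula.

Heavy atoms from the SMILES: 1 Br, 5 C, 2 N, 3 O, 1 S.
Implicit hydrogens by atom environment:
  4 × C (aromatic): no H
  1 × Br: no H
  1 × C: no H
  1 × N: no H
  1 × N (charge +1): no H
  1 × O: 1 H
  1 × O: no H
  1 × O (charge -1): no H
  1 × S (aromatic): no H
  Total hydrogens = 1.
Molecular formula: C5HBrN2O3S

C5HBrN2O3S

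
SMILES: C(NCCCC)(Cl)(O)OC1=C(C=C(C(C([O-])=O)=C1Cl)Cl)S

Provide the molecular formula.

Heavy atoms from the SMILES: 12 C, 3 Cl, 1 N, 4 O, 1 S.
Implicit hydrogens by atom environment:
  5 × C (aromatic): no H
  3 × C: 2 H each → 6
  3 × Cl: no H
  2 × C: no H
  2 × O: no H
  1 × C: 3 H
  1 × C (aromatic): 1 H
  1 × N: 1 H
  1 × O: 1 H
  1 × O (charge -1): no H
  1 × S: 1 H
  Total hydrogens = 13.
Net charge -1.
Molecular formula: C12H13Cl3NO4S-

C12H13Cl3NO4S-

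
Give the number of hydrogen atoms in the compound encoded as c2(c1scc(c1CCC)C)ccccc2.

Hydrogens are implicit in SMILES; fill each atom to its normal valence:
  6 × C (aromatic): 1 H each → 6
  4 × C (aromatic): no H
  2 × C: 3 H each → 6
  2 × C: 2 H each → 4
  1 × S (aromatic): no H
  Total hydrogens = 16.

16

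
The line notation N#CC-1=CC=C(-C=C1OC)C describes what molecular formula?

Heavy atoms from the SMILES: 9 C, 1 N, 1 O.
Implicit hydrogens by atom environment:
  3 × C (aromatic): 1 H each → 3
  3 × C (aromatic): no H
  2 × C: 3 H each → 6
  1 × C: no H
  1 × N: no H
  1 × O: no H
  Total hydrogens = 9.
Molecular formula: C9H9NO

C9H9NO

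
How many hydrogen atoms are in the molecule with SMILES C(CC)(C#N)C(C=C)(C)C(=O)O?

13

Hydrogens are implicit in SMILES; fill each atom to its normal valence:
  3 × C: no H
  2 × C: 3 H each → 6
  2 × C: 2 H each → 4
  2 × C: 1 H each → 2
  1 × N: no H
  1 × O: 1 H
  1 × O: no H
  Total hydrogens = 13.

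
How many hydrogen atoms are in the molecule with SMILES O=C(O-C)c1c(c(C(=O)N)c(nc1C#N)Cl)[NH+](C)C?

12

Hydrogens are implicit in SMILES; fill each atom to its normal valence:
  5 × C (aromatic): no H
  3 × C: 3 H each → 9
  3 × C: no H
  3 × O: no H
  1 × Cl: no H
  1 × N: 2 H
  1 × N (charge +1): 1 H
  1 × N (aromatic): no H
  1 × N: no H
  Total hydrogens = 12.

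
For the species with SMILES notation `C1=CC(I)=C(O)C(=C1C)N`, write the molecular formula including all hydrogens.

C7H8INO

Heavy atoms from the SMILES: 7 C, 1 I, 1 N, 1 O.
Implicit hydrogens by atom environment:
  4 × C (aromatic): no H
  2 × C (aromatic): 1 H each → 2
  1 × C: 3 H
  1 × I: no H
  1 × N: 2 H
  1 × O: 1 H
  Total hydrogens = 8.
Molecular formula: C7H8INO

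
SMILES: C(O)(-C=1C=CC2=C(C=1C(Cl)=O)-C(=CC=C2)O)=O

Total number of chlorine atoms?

1

The symbol for chlorine appears 1 time in the SMILES.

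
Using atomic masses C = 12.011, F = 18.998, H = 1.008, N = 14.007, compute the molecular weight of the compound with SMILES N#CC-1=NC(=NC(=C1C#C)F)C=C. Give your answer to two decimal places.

Molecular formula: C9H4FN3.
M = 9×12.011 + 1×18.998 + 4×1.008 + 3×14.007 = 173.15 g/mol.

173.15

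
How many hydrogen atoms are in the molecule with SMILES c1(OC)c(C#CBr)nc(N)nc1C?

Hydrogens are implicit in SMILES; fill each atom to its normal valence:
  4 × C (aromatic): no H
  2 × C: 3 H each → 6
  2 × C: no H
  2 × N (aromatic): no H
  1 × Br: no H
  1 × N: 2 H
  1 × O: no H
  Total hydrogens = 8.

8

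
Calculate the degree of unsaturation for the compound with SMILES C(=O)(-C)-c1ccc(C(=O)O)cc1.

6

Molecular formula from the SMILES: C9H8O3.
DoU = (2C + 2 + N − H − X)/2 = (2·9 + 2 + 0 − 8 − 0)/2 = 12/2 = 6.
(Structurally: 1 ring(s) + 5 π bond(s) = 6.)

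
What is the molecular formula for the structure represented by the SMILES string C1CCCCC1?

Heavy atoms from the SMILES: 6 C.
Implicit hydrogens by atom environment:
  6 × C: 2 H each → 12
  Total hydrogens = 12.
Molecular formula: C6H12

C6H12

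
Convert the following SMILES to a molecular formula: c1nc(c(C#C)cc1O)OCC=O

Heavy atoms from the SMILES: 9 C, 1 N, 3 O.
Implicit hydrogens by atom environment:
  3 × C (aromatic): no H
  2 × C (aromatic): 1 H each → 2
  2 × C: 1 H each → 2
  2 × O: no H
  1 × C: 2 H
  1 × C: no H
  1 × N (aromatic): no H
  1 × O: 1 H
  Total hydrogens = 7.
Molecular formula: C9H7NO3

C9H7NO3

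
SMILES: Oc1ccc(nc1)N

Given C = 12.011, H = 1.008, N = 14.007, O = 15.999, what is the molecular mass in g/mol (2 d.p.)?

Molecular formula: C5H6N2O.
M = 5×12.011 + 6×1.008 + 2×14.007 + 1×15.999 = 110.12 g/mol.

110.12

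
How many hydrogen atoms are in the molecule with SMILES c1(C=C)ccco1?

Hydrogens are implicit in SMILES; fill each atom to its normal valence:
  3 × C (aromatic): 1 H each → 3
  1 × C: 2 H
  1 × C: 1 H
  1 × C (aromatic): no H
  1 × O (aromatic): no H
  Total hydrogens = 6.

6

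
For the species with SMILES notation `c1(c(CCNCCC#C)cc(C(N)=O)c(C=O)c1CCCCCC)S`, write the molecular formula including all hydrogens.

Heavy atoms from the SMILES: 20 C, 2 N, 2 O, 1 S.
Implicit hydrogens by atom environment:
  9 × C: 2 H each → 18
  5 × C (aromatic): no H
  2 × C: 1 H each → 2
  2 × C: no H
  2 × O: no H
  1 × C: 3 H
  1 × C (aromatic): 1 H
  1 × N: 2 H
  1 × N: 1 H
  1 × S: 1 H
  Total hydrogens = 28.
Molecular formula: C20H28N2O2S

C20H28N2O2S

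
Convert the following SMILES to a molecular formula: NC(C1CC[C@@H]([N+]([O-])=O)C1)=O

C6H10N2O3

Heavy atoms from the SMILES: 6 C, 2 N, 3 O.
Implicit hydrogens by atom environment:
  3 × C: 2 H each → 6
  2 × C: 1 H each → 2
  2 × O: no H
  1 × C: no H
  1 × N: 2 H
  1 × N (charge +1): no H
  1 × O (charge -1): no H
  Total hydrogens = 10.
Molecular formula: C6H10N2O3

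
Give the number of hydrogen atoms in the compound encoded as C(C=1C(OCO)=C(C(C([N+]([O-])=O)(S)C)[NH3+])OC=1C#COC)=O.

15

Hydrogens are implicit in SMILES; fill each atom to its normal valence:
  4 × C (aromatic): no H
  4 × O: no H
  3 × C: no H
  2 × C: 3 H each → 6
  2 × C: 1 H each → 2
  1 × C: 2 H
  1 × N (charge +1): 3 H
  1 × N (charge +1): no H
  1 × O: 1 H
  1 × O (aromatic): no H
  1 × O (charge -1): no H
  1 × S: 1 H
  Total hydrogens = 15.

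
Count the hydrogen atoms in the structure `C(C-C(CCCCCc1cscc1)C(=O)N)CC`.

25

Hydrogens are implicit in SMILES; fill each atom to its normal valence:
  8 × C: 2 H each → 16
  3 × C (aromatic): 1 H each → 3
  1 × C: 3 H
  1 × C: 1 H
  1 × C (aromatic): no H
  1 × C: no H
  1 × N: 2 H
  1 × O: no H
  1 × S (aromatic): no H
  Total hydrogens = 25.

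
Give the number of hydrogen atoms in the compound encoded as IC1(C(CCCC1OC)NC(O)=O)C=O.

14

Hydrogens are implicit in SMILES; fill each atom to its normal valence:
  3 × C: 2 H each → 6
  3 × C: 1 H each → 3
  3 × O: no H
  2 × C: no H
  1 × C: 3 H
  1 × I: no H
  1 × N: 1 H
  1 × O: 1 H
  Total hydrogens = 14.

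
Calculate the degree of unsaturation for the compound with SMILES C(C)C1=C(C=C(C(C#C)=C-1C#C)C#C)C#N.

Molecular formula from the SMILES: C15H9N.
DoU = (2C + 2 + N − H − X)/2 = (2·15 + 2 + 1 − 9 − 0)/2 = 24/2 = 12.
(Structurally: 1 ring(s) + 11 π bond(s) = 12.)

12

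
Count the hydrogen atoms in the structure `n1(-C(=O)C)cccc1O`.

7

Hydrogens are implicit in SMILES; fill each atom to its normal valence:
  3 × C (aromatic): 1 H each → 3
  1 × C: 3 H
  1 × C (aromatic): no H
  1 × C: no H
  1 × N (aromatic): no H
  1 × O: 1 H
  1 × O: no H
  Total hydrogens = 7.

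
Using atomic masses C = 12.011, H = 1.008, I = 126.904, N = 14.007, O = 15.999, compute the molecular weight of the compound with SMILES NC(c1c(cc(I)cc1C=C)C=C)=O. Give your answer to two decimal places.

299.11

Molecular formula: C11H10INO.
M = 11×12.011 + 10×1.008 + 1×126.904 + 1×14.007 + 1×15.999 = 299.11 g/mol.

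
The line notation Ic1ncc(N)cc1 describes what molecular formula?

C5H5IN2

Heavy atoms from the SMILES: 5 C, 1 I, 2 N.
Implicit hydrogens by atom environment:
  3 × C (aromatic): 1 H each → 3
  2 × C (aromatic): no H
  1 × I: no H
  1 × N: 2 H
  1 × N (aromatic): no H
  Total hydrogens = 5.
Molecular formula: C5H5IN2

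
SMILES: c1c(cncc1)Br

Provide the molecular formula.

Heavy atoms from the SMILES: 1 Br, 5 C, 1 N.
Implicit hydrogens by atom environment:
  4 × C (aromatic): 1 H each → 4
  1 × Br: no H
  1 × C (aromatic): no H
  1 × N (aromatic): no H
  Total hydrogens = 4.
Molecular formula: C5H4BrN

C5H4BrN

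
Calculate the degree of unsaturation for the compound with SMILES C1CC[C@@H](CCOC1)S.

1

Molecular formula from the SMILES: C7H14OS.
DoU = (2C + 2 + N − H − X)/2 = (2·7 + 2 + 0 − 14 − 0)/2 = 2/2 = 1.
(Structurally: 1 ring(s) + 0 π bond(s) = 1.)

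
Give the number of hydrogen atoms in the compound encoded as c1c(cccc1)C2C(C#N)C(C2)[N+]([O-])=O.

Hydrogens are implicit in SMILES; fill each atom to its normal valence:
  5 × C (aromatic): 1 H each → 5
  3 × C: 1 H each → 3
  1 × C: 2 H
  1 × C (aromatic): no H
  1 × C: no H
  1 × N: no H
  1 × N (charge +1): no H
  1 × O: no H
  1 × O (charge -1): no H
  Total hydrogens = 10.

10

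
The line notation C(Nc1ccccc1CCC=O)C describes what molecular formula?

Heavy atoms from the SMILES: 11 C, 1 N, 1 O.
Implicit hydrogens by atom environment:
  4 × C (aromatic): 1 H each → 4
  3 × C: 2 H each → 6
  2 × C (aromatic): no H
  1 × C: 3 H
  1 × C: 1 H
  1 × N: 1 H
  1 × O: no H
  Total hydrogens = 15.
Molecular formula: C11H15NO

C11H15NO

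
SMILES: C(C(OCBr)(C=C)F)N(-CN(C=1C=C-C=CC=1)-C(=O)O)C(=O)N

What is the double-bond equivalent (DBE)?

Molecular formula from the SMILES: C14H17BrFN3O4.
DoU = (2C + 2 + N − H − X)/2 = (2·14 + 2 + 3 − 17 − 2)/2 = 14/2 = 7.
(Structurally: 1 ring(s) + 6 π bond(s) = 7.)

7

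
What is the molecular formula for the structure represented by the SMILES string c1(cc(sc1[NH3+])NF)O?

Heavy atoms from the SMILES: 4 C, 1 F, 2 N, 1 O, 1 S.
Implicit hydrogens by atom environment:
  3 × C (aromatic): no H
  1 × C (aromatic): 1 H
  1 × F: no H
  1 × N (charge +1): 3 H
  1 × N: 1 H
  1 × O: 1 H
  1 × S (aromatic): no H
  Total hydrogens = 6.
Net charge +1.
Molecular formula: C4H6FN2OS+

C4H6FN2OS+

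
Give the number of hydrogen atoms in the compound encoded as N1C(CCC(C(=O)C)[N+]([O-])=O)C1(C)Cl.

13

Hydrogens are implicit in SMILES; fill each atom to its normal valence:
  2 × C: 3 H each → 6
  2 × C: 2 H each → 4
  2 × C: 1 H each → 2
  2 × C: no H
  2 × O: no H
  1 × Cl: no H
  1 × N: 1 H
  1 × N (charge +1): no H
  1 × O (charge -1): no H
  Total hydrogens = 13.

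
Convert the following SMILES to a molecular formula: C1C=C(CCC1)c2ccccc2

C12H14

Heavy atoms from the SMILES: 12 C.
Implicit hydrogens by atom environment:
  5 × C (aromatic): 1 H each → 5
  4 × C: 2 H each → 8
  1 × C: 1 H
  1 × C: no H
  1 × C (aromatic): no H
  Total hydrogens = 14.
Molecular formula: C12H14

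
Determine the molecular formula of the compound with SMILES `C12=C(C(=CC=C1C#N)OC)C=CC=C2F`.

Heavy atoms from the SMILES: 12 C, 1 F, 1 N, 1 O.
Implicit hydrogens by atom environment:
  5 × C (aromatic): 1 H each → 5
  5 × C (aromatic): no H
  1 × C: 3 H
  1 × C: no H
  1 × F: no H
  1 × N: no H
  1 × O: no H
  Total hydrogens = 8.
Molecular formula: C12H8FNO

C12H8FNO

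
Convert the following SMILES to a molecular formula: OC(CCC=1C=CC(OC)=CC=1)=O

C10H12O3

Heavy atoms from the SMILES: 10 C, 3 O.
Implicit hydrogens by atom environment:
  4 × C (aromatic): 1 H each → 4
  2 × C: 2 H each → 4
  2 × C (aromatic): no H
  2 × O: no H
  1 × C: 3 H
  1 × C: no H
  1 × O: 1 H
  Total hydrogens = 12.
Molecular formula: C10H12O3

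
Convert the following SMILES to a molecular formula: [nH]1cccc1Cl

Heavy atoms from the SMILES: 4 C, 1 Cl, 1 N.
Implicit hydrogens by atom environment:
  3 × C (aromatic): 1 H each → 3
  1 × C (aromatic): no H
  1 × Cl: no H
  1 × N (aromatic): 1 H
  Total hydrogens = 4.
Molecular formula: C4H4ClN

C4H4ClN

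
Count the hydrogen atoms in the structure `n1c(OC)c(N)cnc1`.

Hydrogens are implicit in SMILES; fill each atom to its normal valence:
  2 × C (aromatic): 1 H each → 2
  2 × C (aromatic): no H
  2 × N (aromatic): no H
  1 × C: 3 H
  1 × N: 2 H
  1 × O: no H
  Total hydrogens = 7.

7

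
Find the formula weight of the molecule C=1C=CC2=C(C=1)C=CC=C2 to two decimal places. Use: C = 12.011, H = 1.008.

128.17

Molecular formula: C10H8.
M = 10×12.011 + 8×1.008 = 128.17 g/mol.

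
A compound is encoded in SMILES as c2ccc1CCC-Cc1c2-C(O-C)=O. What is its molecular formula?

Heavy atoms from the SMILES: 12 C, 2 O.
Implicit hydrogens by atom environment:
  4 × C: 2 H each → 8
  3 × C (aromatic): 1 H each → 3
  3 × C (aromatic): no H
  2 × O: no H
  1 × C: 3 H
  1 × C: no H
  Total hydrogens = 14.
Molecular formula: C12H14O2

C12H14O2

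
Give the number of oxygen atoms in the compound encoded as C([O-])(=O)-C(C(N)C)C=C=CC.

The symbol for oxygen appears 2 times in the SMILES.

2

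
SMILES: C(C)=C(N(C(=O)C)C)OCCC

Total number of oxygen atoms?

2

The symbol for oxygen appears 2 times in the SMILES.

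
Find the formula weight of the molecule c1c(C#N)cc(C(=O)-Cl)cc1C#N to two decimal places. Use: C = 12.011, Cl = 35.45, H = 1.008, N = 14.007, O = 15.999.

Molecular formula: C9H3ClN2O.
M = 9×12.011 + 1×35.45 + 3×1.008 + 2×14.007 + 1×15.999 = 190.59 g/mol.

190.59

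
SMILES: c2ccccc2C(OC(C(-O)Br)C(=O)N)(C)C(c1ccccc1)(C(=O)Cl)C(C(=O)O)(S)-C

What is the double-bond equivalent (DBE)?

Molecular formula from the SMILES: C22H23BrClNO6S.
DoU = (2C + 2 + N − H − X)/2 = (2·22 + 2 + 1 − 23 − 2)/2 = 22/2 = 11.
(Structurally: 2 ring(s) + 9 π bond(s) = 11.)

11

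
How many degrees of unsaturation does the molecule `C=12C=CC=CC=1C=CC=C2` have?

7

Molecular formula from the SMILES: C10H8.
DoU = (2C + 2 + N − H − X)/2 = (2·10 + 2 + 0 − 8 − 0)/2 = 14/2 = 7.
(Structurally: 2 ring(s) + 5 π bond(s) = 7.)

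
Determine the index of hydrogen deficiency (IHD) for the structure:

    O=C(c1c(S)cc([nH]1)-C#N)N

6

Molecular formula from the SMILES: C6H5N3OS.
DoU = (2C + 2 + N − H − X)/2 = (2·6 + 2 + 3 − 5 − 0)/2 = 12/2 = 6.
(Structurally: 1 ring(s) + 5 π bond(s) = 6.)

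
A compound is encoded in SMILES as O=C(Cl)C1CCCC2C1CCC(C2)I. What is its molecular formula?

C11H16ClIO

Heavy atoms from the SMILES: 11 C, 1 Cl, 1 I, 1 O.
Implicit hydrogens by atom environment:
  6 × C: 2 H each → 12
  4 × C: 1 H each → 4
  1 × C: no H
  1 × Cl: no H
  1 × I: no H
  1 × O: no H
  Total hydrogens = 16.
Molecular formula: C11H16ClIO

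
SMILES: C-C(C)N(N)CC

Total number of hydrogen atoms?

14

Hydrogens are implicit in SMILES; fill each atom to its normal valence:
  3 × C: 3 H each → 9
  1 × C: 2 H
  1 × C: 1 H
  1 × N: 2 H
  1 × N: no H
  Total hydrogens = 14.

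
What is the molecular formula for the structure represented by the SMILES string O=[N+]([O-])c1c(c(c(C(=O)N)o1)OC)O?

C6H6N2O6

Heavy atoms from the SMILES: 6 C, 2 N, 6 O.
Implicit hydrogens by atom environment:
  4 × C (aromatic): no H
  3 × O: no H
  1 × C: 3 H
  1 × C: no H
  1 × N: 2 H
  1 × N (charge +1): no H
  1 × O: 1 H
  1 × O (aromatic): no H
  1 × O (charge -1): no H
  Total hydrogens = 6.
Molecular formula: C6H6N2O6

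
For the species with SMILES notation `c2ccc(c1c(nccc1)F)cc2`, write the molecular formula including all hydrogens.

Heavy atoms from the SMILES: 11 C, 1 F, 1 N.
Implicit hydrogens by atom environment:
  8 × C (aromatic): 1 H each → 8
  3 × C (aromatic): no H
  1 × F: no H
  1 × N (aromatic): no H
  Total hydrogens = 8.
Molecular formula: C11H8FN

C11H8FN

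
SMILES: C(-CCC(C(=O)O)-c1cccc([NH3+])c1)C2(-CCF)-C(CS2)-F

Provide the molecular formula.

Heavy atoms from the SMILES: 16 C, 2 F, 1 N, 2 O, 1 S.
Implicit hydrogens by atom environment:
  6 × C: 2 H each → 12
  4 × C (aromatic): 1 H each → 4
  2 × C: 1 H each → 2
  2 × C: no H
  2 × C (aromatic): no H
  2 × F: no H
  1 × N (charge +1): 3 H
  1 × O: 1 H
  1 × O: no H
  1 × S: no H
  Total hydrogens = 22.
Net charge +1.
Molecular formula: C16H22F2NO2S+

C16H22F2NO2S+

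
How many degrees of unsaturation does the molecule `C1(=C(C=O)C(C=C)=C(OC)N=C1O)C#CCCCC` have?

Molecular formula from the SMILES: C15H17NO3.
DoU = (2C + 2 + N − H − X)/2 = (2·15 + 2 + 1 − 17 − 0)/2 = 16/2 = 8.
(Structurally: 1 ring(s) + 7 π bond(s) = 8.)

8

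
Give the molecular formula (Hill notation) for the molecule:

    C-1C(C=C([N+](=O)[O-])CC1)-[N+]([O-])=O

Heavy atoms from the SMILES: 6 C, 2 N, 4 O.
Implicit hydrogens by atom environment:
  3 × C: 2 H each → 6
  2 × C: 1 H each → 2
  2 × N (charge +1): no H
  2 × O: no H
  2 × O (charge -1): no H
  1 × C: no H
  Total hydrogens = 8.
Molecular formula: C6H8N2O4

C6H8N2O4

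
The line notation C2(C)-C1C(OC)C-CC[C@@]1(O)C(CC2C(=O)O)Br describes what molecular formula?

Heavy atoms from the SMILES: 1 Br, 13 C, 4 O.
Implicit hydrogens by atom environment:
  5 × C: 1 H each → 5
  4 × C: 2 H each → 8
  2 × C: 3 H each → 6
  2 × C: no H
  2 × O: 1 H each → 2
  2 × O: no H
  1 × Br: no H
  Total hydrogens = 21.
Molecular formula: C13H21BrO4

C13H21BrO4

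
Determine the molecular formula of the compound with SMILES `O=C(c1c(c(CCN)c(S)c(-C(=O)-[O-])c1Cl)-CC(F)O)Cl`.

C12H11Cl2FNO4S-

Heavy atoms from the SMILES: 12 C, 2 Cl, 1 F, 1 N, 4 O, 1 S.
Implicit hydrogens by atom environment:
  6 × C (aromatic): no H
  3 × C: 2 H each → 6
  2 × C: no H
  2 × Cl: no H
  2 × O: no H
  1 × C: 1 H
  1 × F: no H
  1 × N: 2 H
  1 × O: 1 H
  1 × O (charge -1): no H
  1 × S: 1 H
  Total hydrogens = 11.
Net charge -1.
Molecular formula: C12H11Cl2FNO4S-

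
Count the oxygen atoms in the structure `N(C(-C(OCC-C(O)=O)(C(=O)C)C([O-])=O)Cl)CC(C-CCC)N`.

6

The symbol for oxygen appears 6 times in the SMILES.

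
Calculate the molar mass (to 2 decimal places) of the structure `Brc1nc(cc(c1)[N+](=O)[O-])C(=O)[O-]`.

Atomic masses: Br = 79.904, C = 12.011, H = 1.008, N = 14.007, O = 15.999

246.00

Molecular formula: C6H2BrN2O4-.
M = 1×79.904 + 6×12.011 + 2×1.008 + 2×14.007 + 4×15.999 = 246.00 g/mol.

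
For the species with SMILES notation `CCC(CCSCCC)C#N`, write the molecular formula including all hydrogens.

Heavy atoms from the SMILES: 9 C, 1 N, 1 S.
Implicit hydrogens by atom environment:
  5 × C: 2 H each → 10
  2 × C: 3 H each → 6
  1 × C: 1 H
  1 × C: no H
  1 × N: no H
  1 × S: no H
  Total hydrogens = 17.
Molecular formula: C9H17NS

C9H17NS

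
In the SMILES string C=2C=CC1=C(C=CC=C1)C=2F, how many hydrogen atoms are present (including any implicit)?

7

Hydrogens are implicit in SMILES; fill each atom to its normal valence:
  7 × C (aromatic): 1 H each → 7
  3 × C (aromatic): no H
  1 × F: no H
  Total hydrogens = 7.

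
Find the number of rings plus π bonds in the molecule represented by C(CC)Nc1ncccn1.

Molecular formula from the SMILES: C7H11N3.
DoU = (2C + 2 + N − H − X)/2 = (2·7 + 2 + 3 − 11 − 0)/2 = 8/2 = 4.
(Structurally: 1 ring(s) + 3 π bond(s) = 4.)

4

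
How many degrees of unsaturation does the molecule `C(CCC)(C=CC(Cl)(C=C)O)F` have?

2

Molecular formula from the SMILES: C9H14ClFO.
DoU = (2C + 2 + N − H − X)/2 = (2·9 + 2 + 0 − 14 − 2)/2 = 4/2 = 2.
(Structurally: 0 ring(s) + 2 π bond(s) = 2.)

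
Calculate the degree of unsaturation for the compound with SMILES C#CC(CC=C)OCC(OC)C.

Molecular formula from the SMILES: C10H16O2.
DoU = (2C + 2 + N − H − X)/2 = (2·10 + 2 + 0 − 16 − 0)/2 = 6/2 = 3.
(Structurally: 0 ring(s) + 3 π bond(s) = 3.)

3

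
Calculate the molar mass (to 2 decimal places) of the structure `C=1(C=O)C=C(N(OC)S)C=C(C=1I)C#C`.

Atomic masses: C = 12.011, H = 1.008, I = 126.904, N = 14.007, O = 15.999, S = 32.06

Molecular formula: C10H8INO2S.
M = 10×12.011 + 8×1.008 + 1×126.904 + 1×14.007 + 2×15.999 + 1×32.06 = 333.14 g/mol.

333.14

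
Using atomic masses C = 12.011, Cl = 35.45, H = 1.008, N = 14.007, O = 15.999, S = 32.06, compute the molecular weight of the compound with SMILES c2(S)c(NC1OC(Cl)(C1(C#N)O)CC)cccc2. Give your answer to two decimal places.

284.76

Molecular formula: C12H13ClN2O2S.
M = 12×12.011 + 1×35.45 + 13×1.008 + 2×14.007 + 2×15.999 + 1×32.06 = 284.76 g/mol.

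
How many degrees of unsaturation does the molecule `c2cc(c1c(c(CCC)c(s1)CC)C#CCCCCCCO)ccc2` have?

9

Molecular formula from the SMILES: C23H30OS.
DoU = (2C + 2 + N − H − X)/2 = (2·23 + 2 + 0 − 30 − 0)/2 = 18/2 = 9.
(Structurally: 2 ring(s) + 7 π bond(s) = 9.)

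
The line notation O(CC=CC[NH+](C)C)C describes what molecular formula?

Heavy atoms from the SMILES: 7 C, 1 N, 1 O.
Implicit hydrogens by atom environment:
  3 × C: 3 H each → 9
  2 × C: 2 H each → 4
  2 × C: 1 H each → 2
  1 × N (charge +1): 1 H
  1 × O: no H
  Total hydrogens = 16.
Net charge +1.
Molecular formula: C7H16NO+

C7H16NO+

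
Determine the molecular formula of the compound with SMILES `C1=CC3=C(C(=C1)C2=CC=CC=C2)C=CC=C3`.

C16H12

Heavy atoms from the SMILES: 16 C.
Implicit hydrogens by atom environment:
  12 × C (aromatic): 1 H each → 12
  4 × C (aromatic): no H
  Total hydrogens = 12.
Molecular formula: C16H12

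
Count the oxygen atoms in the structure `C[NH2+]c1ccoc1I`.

1

The symbol for oxygen appears 1 time in the SMILES.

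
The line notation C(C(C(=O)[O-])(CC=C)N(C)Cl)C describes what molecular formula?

C8H13ClNO2-

Heavy atoms from the SMILES: 8 C, 1 Cl, 1 N, 2 O.
Implicit hydrogens by atom environment:
  3 × C: 2 H each → 6
  2 × C: 3 H each → 6
  2 × C: no H
  1 × C: 1 H
  1 × Cl: no H
  1 × N: no H
  1 × O: no H
  1 × O (charge -1): no H
  Total hydrogens = 13.
Net charge -1.
Molecular formula: C8H13ClNO2-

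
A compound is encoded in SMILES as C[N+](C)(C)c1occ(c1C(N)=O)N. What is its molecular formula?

Heavy atoms from the SMILES: 8 C, 3 N, 2 O.
Implicit hydrogens by atom environment:
  3 × C: 3 H each → 9
  3 × C (aromatic): no H
  2 × N: 2 H each → 4
  1 × C (aromatic): 1 H
  1 × C: no H
  1 × N (charge +1): no H
  1 × O (aromatic): no H
  1 × O: no H
  Total hydrogens = 14.
Net charge +1.
Molecular formula: C8H14N3O2+

C8H14N3O2+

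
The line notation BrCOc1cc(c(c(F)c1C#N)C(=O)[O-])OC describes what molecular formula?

C10H6BrFNO4-

Heavy atoms from the SMILES: 1 Br, 10 C, 1 F, 1 N, 4 O.
Implicit hydrogens by atom environment:
  5 × C (aromatic): no H
  3 × O: no H
  2 × C: no H
  1 × Br: no H
  1 × C: 3 H
  1 × C: 2 H
  1 × C (aromatic): 1 H
  1 × F: no H
  1 × N: no H
  1 × O (charge -1): no H
  Total hydrogens = 6.
Net charge -1.
Molecular formula: C10H6BrFNO4-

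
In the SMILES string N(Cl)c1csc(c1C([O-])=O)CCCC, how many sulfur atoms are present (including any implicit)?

1

The symbol for sulfur appears 1 time in the SMILES.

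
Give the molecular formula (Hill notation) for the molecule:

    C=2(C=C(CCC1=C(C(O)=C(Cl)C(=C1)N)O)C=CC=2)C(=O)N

C15H15ClN2O3

Heavy atoms from the SMILES: 15 C, 1 Cl, 2 N, 3 O.
Implicit hydrogens by atom environment:
  7 × C (aromatic): no H
  5 × C (aromatic): 1 H each → 5
  2 × C: 2 H each → 4
  2 × N: 2 H each → 4
  2 × O: 1 H each → 2
  1 × C: no H
  1 × Cl: no H
  1 × O: no H
  Total hydrogens = 15.
Molecular formula: C15H15ClN2O3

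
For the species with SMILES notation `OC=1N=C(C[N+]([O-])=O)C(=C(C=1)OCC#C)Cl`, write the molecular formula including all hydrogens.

Heavy atoms from the SMILES: 9 C, 1 Cl, 2 N, 4 O.
Implicit hydrogens by atom environment:
  4 × C (aromatic): no H
  2 × C: 2 H each → 4
  2 × O: no H
  1 × C (aromatic): 1 H
  1 × C: 1 H
  1 × C: no H
  1 × Cl: no H
  1 × N (aromatic): no H
  1 × N (charge +1): no H
  1 × O: 1 H
  1 × O (charge -1): no H
  Total hydrogens = 7.
Molecular formula: C9H7ClN2O4

C9H7ClN2O4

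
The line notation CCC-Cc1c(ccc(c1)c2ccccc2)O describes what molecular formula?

Heavy atoms from the SMILES: 16 C, 1 O.
Implicit hydrogens by atom environment:
  8 × C (aromatic): 1 H each → 8
  4 × C (aromatic): no H
  3 × C: 2 H each → 6
  1 × C: 3 H
  1 × O: 1 H
  Total hydrogens = 18.
Molecular formula: C16H18O

C16H18O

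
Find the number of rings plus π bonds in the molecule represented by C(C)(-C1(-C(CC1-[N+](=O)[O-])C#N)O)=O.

Molecular formula from the SMILES: C7H8N2O4.
DoU = (2C + 2 + N − H − X)/2 = (2·7 + 2 + 2 − 8 − 0)/2 = 10/2 = 5.
(Structurally: 1 ring(s) + 4 π bond(s) = 5.)

5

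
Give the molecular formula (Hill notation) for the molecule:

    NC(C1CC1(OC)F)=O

Heavy atoms from the SMILES: 5 C, 1 F, 1 N, 2 O.
Implicit hydrogens by atom environment:
  2 × C: no H
  2 × O: no H
  1 × C: 3 H
  1 × C: 2 H
  1 × C: 1 H
  1 × F: no H
  1 × N: 2 H
  Total hydrogens = 8.
Molecular formula: C5H8FNO2

C5H8FNO2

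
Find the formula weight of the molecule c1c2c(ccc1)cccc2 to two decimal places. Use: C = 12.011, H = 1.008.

Molecular formula: C10H8.
M = 10×12.011 + 8×1.008 = 128.17 g/mol.

128.17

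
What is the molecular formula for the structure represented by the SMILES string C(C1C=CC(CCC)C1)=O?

Heavy atoms from the SMILES: 9 C, 1 O.
Implicit hydrogens by atom environment:
  5 × C: 1 H each → 5
  3 × C: 2 H each → 6
  1 × C: 3 H
  1 × O: no H
  Total hydrogens = 14.
Molecular formula: C9H14O

C9H14O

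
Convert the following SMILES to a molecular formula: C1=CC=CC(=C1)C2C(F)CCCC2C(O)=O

Heavy atoms from the SMILES: 13 C, 1 F, 2 O.
Implicit hydrogens by atom environment:
  5 × C (aromatic): 1 H each → 5
  3 × C: 2 H each → 6
  3 × C: 1 H each → 3
  1 × C: no H
  1 × C (aromatic): no H
  1 × F: no H
  1 × O: 1 H
  1 × O: no H
  Total hydrogens = 15.
Molecular formula: C13H15FO2

C13H15FO2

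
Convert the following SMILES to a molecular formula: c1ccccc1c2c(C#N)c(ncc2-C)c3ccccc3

Heavy atoms from the SMILES: 19 C, 2 N.
Implicit hydrogens by atom environment:
  11 × C (aromatic): 1 H each → 11
  6 × C (aromatic): no H
  1 × C: 3 H
  1 × C: no H
  1 × N (aromatic): no H
  1 × N: no H
  Total hydrogens = 14.
Molecular formula: C19H14N2

C19H14N2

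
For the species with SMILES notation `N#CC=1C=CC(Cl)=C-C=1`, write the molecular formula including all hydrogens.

Heavy atoms from the SMILES: 7 C, 1 Cl, 1 N.
Implicit hydrogens by atom environment:
  4 × C (aromatic): 1 H each → 4
  2 × C (aromatic): no H
  1 × C: no H
  1 × Cl: no H
  1 × N: no H
  Total hydrogens = 4.
Molecular formula: C7H4ClN

C7H4ClN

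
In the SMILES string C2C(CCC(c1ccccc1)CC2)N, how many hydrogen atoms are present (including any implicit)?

Hydrogens are implicit in SMILES; fill each atom to its normal valence:
  5 × C: 2 H each → 10
  5 × C (aromatic): 1 H each → 5
  2 × C: 1 H each → 2
  1 × C (aromatic): no H
  1 × N: 2 H
  Total hydrogens = 19.

19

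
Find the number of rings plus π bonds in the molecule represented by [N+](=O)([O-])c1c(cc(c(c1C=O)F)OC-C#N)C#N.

Molecular formula from the SMILES: C10H4FN3O4.
DoU = (2C + 2 + N − H − X)/2 = (2·10 + 2 + 3 − 4 − 1)/2 = 20/2 = 10.
(Structurally: 1 ring(s) + 9 π bond(s) = 10.)

10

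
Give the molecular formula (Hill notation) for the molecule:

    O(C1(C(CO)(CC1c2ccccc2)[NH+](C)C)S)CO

C14H22NO3S+

Heavy atoms from the SMILES: 14 C, 1 N, 3 O, 1 S.
Implicit hydrogens by atom environment:
  5 × C (aromatic): 1 H each → 5
  3 × C: 2 H each → 6
  2 × C: 3 H each → 6
  2 × C: no H
  2 × O: 1 H each → 2
  1 × C: 1 H
  1 × C (aromatic): no H
  1 × N (charge +1): 1 H
  1 × O: no H
  1 × S: 1 H
  Total hydrogens = 22.
Net charge +1.
Molecular formula: C14H22NO3S+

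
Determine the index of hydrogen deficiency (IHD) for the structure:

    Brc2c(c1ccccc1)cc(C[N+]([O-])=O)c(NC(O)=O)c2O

Molecular formula from the SMILES: C14H11BrN2O5.
DoU = (2C + 2 + N − H − X)/2 = (2·14 + 2 + 2 − 11 − 1)/2 = 20/2 = 10.
(Structurally: 2 ring(s) + 8 π bond(s) = 10.)

10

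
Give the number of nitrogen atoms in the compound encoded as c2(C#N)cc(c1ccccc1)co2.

The symbol for nitrogen appears 1 time in the SMILES.

1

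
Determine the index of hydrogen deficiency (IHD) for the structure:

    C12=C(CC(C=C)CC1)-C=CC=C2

Molecular formula from the SMILES: C12H14.
DoU = (2C + 2 + N − H − X)/2 = (2·12 + 2 + 0 − 14 − 0)/2 = 12/2 = 6.
(Structurally: 2 ring(s) + 4 π bond(s) = 6.)

6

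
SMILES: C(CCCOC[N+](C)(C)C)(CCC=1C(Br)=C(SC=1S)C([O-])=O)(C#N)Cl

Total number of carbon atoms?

16

The symbol for carbon appears 16 times in the SMILES. (Cl is a single chlorine, not C + l.)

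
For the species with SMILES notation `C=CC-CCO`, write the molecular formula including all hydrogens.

C5H10O

Heavy atoms from the SMILES: 5 C, 1 O.
Implicit hydrogens by atom environment:
  4 × C: 2 H each → 8
  1 × C: 1 H
  1 × O: 1 H
  Total hydrogens = 10.
Molecular formula: C5H10O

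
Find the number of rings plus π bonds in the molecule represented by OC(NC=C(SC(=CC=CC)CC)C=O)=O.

5

Molecular formula from the SMILES: C11H15NO3S.
DoU = (2C + 2 + N − H − X)/2 = (2·11 + 2 + 1 − 15 − 0)/2 = 10/2 = 5.
(Structurally: 0 ring(s) + 5 π bond(s) = 5.)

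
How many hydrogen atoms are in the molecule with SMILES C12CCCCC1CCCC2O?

Hydrogens are implicit in SMILES; fill each atom to its normal valence:
  7 × C: 2 H each → 14
  3 × C: 1 H each → 3
  1 × O: 1 H
  Total hydrogens = 18.

18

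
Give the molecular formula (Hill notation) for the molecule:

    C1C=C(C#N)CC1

Heavy atoms from the SMILES: 6 C, 1 N.
Implicit hydrogens by atom environment:
  3 × C: 2 H each → 6
  2 × C: no H
  1 × C: 1 H
  1 × N: no H
  Total hydrogens = 7.
Molecular formula: C6H7N

C6H7N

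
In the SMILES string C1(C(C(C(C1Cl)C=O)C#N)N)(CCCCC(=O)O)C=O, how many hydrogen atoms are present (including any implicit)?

17

Hydrogens are implicit in SMILES; fill each atom to its normal valence:
  6 × C: 1 H each → 6
  4 × C: 2 H each → 8
  3 × C: no H
  3 × O: no H
  1 × Cl: no H
  1 × N: 2 H
  1 × N: no H
  1 × O: 1 H
  Total hydrogens = 17.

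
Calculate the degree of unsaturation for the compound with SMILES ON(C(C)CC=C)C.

1

Molecular formula from the SMILES: C6H13NO.
DoU = (2C + 2 + N − H − X)/2 = (2·6 + 2 + 1 − 13 − 0)/2 = 2/2 = 1.
(Structurally: 0 ring(s) + 1 π bond(s) = 1.)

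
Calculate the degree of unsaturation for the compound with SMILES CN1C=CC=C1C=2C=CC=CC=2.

Molecular formula from the SMILES: C11H11N.
DoU = (2C + 2 + N − H − X)/2 = (2·11 + 2 + 1 − 11 − 0)/2 = 14/2 = 7.
(Structurally: 2 ring(s) + 5 π bond(s) = 7.)

7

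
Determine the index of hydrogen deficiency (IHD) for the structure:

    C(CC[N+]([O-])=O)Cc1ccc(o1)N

Molecular formula from the SMILES: C8H12N2O3.
DoU = (2C + 2 + N − H − X)/2 = (2·8 + 2 + 2 − 12 − 0)/2 = 8/2 = 4.
(Structurally: 1 ring(s) + 3 π bond(s) = 4.)

4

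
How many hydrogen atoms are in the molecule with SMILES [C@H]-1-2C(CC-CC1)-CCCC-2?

Hydrogens are implicit in SMILES; fill each atom to its normal valence:
  8 × C: 2 H each → 16
  2 × C: 1 H each → 2
  Total hydrogens = 18.

18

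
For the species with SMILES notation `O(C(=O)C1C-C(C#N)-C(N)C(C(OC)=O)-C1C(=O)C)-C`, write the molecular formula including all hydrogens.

Heavy atoms from the SMILES: 13 C, 2 N, 5 O.
Implicit hydrogens by atom environment:
  5 × C: 1 H each → 5
  5 × O: no H
  4 × C: no H
  3 × C: 3 H each → 9
  1 × C: 2 H
  1 × N: 2 H
  1 × N: no H
  Total hydrogens = 18.
Molecular formula: C13H18N2O5

C13H18N2O5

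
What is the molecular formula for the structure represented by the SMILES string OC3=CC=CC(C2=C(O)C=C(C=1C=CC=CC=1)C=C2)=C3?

Heavy atoms from the SMILES: 18 C, 2 O.
Implicit hydrogens by atom environment:
  12 × C (aromatic): 1 H each → 12
  6 × C (aromatic): no H
  2 × O: 1 H each → 2
  Total hydrogens = 14.
Molecular formula: C18H14O2

C18H14O2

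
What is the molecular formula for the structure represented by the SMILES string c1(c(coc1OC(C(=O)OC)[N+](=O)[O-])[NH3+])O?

C7H9N2O7+

Heavy atoms from the SMILES: 7 C, 2 N, 7 O.
Implicit hydrogens by atom environment:
  4 × O: no H
  3 × C (aromatic): no H
  1 × C: 3 H
  1 × C (aromatic): 1 H
  1 × C: 1 H
  1 × C: no H
  1 × N (charge +1): 3 H
  1 × N (charge +1): no H
  1 × O: 1 H
  1 × O (aromatic): no H
  1 × O (charge -1): no H
  Total hydrogens = 9.
Net charge +1.
Molecular formula: C7H9N2O7+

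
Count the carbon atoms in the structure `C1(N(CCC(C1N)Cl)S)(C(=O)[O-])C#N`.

7

The symbol for carbon appears 7 times in the SMILES. (Cl is a single chlorine, not C + l.)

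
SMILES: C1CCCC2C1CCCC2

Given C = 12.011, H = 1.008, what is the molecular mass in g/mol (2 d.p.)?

138.25

Molecular formula: C10H18.
M = 10×12.011 + 18×1.008 = 138.25 g/mol.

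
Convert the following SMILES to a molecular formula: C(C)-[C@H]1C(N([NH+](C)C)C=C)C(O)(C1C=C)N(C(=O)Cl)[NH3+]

[C13H25ClN4O2]2+

Heavy atoms from the SMILES: 13 C, 1 Cl, 4 N, 2 O.
Implicit hydrogens by atom environment:
  5 × C: 1 H each → 5
  3 × C: 3 H each → 9
  3 × C: 2 H each → 6
  2 × C: no H
  2 × N: no H
  1 × Cl: no H
  1 × N (charge +1): 3 H
  1 × N (charge +1): 1 H
  1 × O: 1 H
  1 × O: no H
  Total hydrogens = 25.
Net charge +2.
Molecular formula: [C13H25ClN4O2]2+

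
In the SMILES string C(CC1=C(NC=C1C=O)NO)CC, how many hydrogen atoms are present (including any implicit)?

14

Hydrogens are implicit in SMILES; fill each atom to its normal valence:
  3 × C: 2 H each → 6
  3 × C (aromatic): no H
  1 × C: 3 H
  1 × C (aromatic): 1 H
  1 × C: 1 H
  1 × N (aromatic): 1 H
  1 × N: 1 H
  1 × O: 1 H
  1 × O: no H
  Total hydrogens = 14.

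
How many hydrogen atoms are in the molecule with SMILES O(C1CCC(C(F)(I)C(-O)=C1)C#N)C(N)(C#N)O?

11

Hydrogens are implicit in SMILES; fill each atom to its normal valence:
  5 × C: no H
  3 × C: 1 H each → 3
  2 × C: 2 H each → 4
  2 × N: no H
  2 × O: 1 H each → 2
  1 × F: no H
  1 × I: no H
  1 × N: 2 H
  1 × O: no H
  Total hydrogens = 11.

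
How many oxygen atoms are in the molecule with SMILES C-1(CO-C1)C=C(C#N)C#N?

The symbol for oxygen appears 1 time in the SMILES.

1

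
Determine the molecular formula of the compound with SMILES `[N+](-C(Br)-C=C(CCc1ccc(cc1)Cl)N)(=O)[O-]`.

Heavy atoms from the SMILES: 1 Br, 11 C, 1 Cl, 2 N, 2 O.
Implicit hydrogens by atom environment:
  4 × C (aromatic): 1 H each → 4
  2 × C: 2 H each → 4
  2 × C: 1 H each → 2
  2 × C (aromatic): no H
  1 × Br: no H
  1 × C: no H
  1 × Cl: no H
  1 × N: 2 H
  1 × N (charge +1): no H
  1 × O: no H
  1 × O (charge -1): no H
  Total hydrogens = 12.
Molecular formula: C11H12BrClN2O2

C11H12BrClN2O2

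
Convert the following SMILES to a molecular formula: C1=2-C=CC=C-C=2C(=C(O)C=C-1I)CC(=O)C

C13H11IO2

Heavy atoms from the SMILES: 13 C, 1 I, 2 O.
Implicit hydrogens by atom environment:
  5 × C (aromatic): 1 H each → 5
  5 × C (aromatic): no H
  1 × C: 3 H
  1 × C: 2 H
  1 × C: no H
  1 × I: no H
  1 × O: 1 H
  1 × O: no H
  Total hydrogens = 11.
Molecular formula: C13H11IO2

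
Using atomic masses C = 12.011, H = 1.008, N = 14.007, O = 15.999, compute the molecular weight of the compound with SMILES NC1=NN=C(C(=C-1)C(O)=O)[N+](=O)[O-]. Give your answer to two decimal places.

184.11

Molecular formula: C5H4N4O4.
M = 5×12.011 + 4×1.008 + 4×14.007 + 4×15.999 = 184.11 g/mol.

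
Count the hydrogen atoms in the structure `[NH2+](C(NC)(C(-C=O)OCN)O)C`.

Hydrogens are implicit in SMILES; fill each atom to its normal valence:
  2 × C: 3 H each → 6
  2 × C: 1 H each → 2
  2 × O: no H
  1 × C: 2 H
  1 × C: no H
  1 × N (charge +1): 2 H
  1 × N: 2 H
  1 × N: 1 H
  1 × O: 1 H
  Total hydrogens = 16.

16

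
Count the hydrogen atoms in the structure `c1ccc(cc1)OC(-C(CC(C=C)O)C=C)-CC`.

Hydrogens are implicit in SMILES; fill each atom to its normal valence:
  5 × C (aromatic): 1 H each → 5
  5 × C: 1 H each → 5
  4 × C: 2 H each → 8
  1 × C: 3 H
  1 × C (aromatic): no H
  1 × O: 1 H
  1 × O: no H
  Total hydrogens = 22.

22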